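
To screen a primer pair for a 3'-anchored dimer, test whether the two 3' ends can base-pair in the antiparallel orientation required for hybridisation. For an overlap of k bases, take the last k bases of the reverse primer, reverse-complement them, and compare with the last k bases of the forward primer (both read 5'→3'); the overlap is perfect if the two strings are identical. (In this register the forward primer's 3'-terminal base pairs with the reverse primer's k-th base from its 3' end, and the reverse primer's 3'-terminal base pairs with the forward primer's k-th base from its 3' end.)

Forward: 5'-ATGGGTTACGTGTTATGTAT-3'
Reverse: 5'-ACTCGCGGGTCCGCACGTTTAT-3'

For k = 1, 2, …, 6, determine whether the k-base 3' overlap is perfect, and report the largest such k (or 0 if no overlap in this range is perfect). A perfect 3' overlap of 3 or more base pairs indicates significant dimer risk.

Last 6 bases (5'→3') — forward …ATGTAT, reverse …GTTTAT.
Reverse complement of the reverse primer's last 6 bases: ATAAAC; its first k bases are the reverse complement of the reverse primer's last k bases, so a perfect k-base overlap needs the forward primer's last k bases to equal them.
Comparing (forward last k vs required): k=1: T vs A ✗; k=2: AT vs AT ✓; k=3: TAT vs ATA ✗; k=4: GTAT vs ATAA ✗; k=5: TGTAT vs ATAAA ✗; k=6: ATGTAT vs ATAAAC ✗.
Only k = 2 is perfect, so the longest perfect 3' overlap is 2.

Longest perfect overlap: 2 complementary base pairs; below the dimer-risk threshold (threshold 3).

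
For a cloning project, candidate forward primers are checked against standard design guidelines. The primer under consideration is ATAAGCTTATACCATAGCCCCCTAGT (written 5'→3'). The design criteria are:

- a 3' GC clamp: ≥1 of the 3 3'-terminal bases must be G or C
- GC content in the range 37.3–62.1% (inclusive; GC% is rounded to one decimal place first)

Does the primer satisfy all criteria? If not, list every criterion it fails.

Base counts: A=8, T=7, G=3, C=8 (length 26).
GC clamp: 3' end AGT has 1 G/C ✓
GC content: GC 11/26 = 42.3% ✓

Meets all criteria.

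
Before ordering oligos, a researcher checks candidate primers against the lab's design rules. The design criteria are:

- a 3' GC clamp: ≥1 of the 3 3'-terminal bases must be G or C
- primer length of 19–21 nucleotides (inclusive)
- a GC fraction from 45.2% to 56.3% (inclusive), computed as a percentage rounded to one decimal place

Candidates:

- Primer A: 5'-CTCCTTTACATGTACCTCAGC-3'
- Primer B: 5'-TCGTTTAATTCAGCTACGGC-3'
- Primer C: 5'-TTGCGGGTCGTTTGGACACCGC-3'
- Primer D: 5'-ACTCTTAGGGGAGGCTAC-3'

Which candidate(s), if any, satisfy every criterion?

Primer A (21 nt, A=4 T=7 G=2 C=8): 3' end AGC has 2 G/C ✓; length 21 ✓; GC 10/21 = 47.6% ✓ — passes.
Primer B (20 nt, A=4 T=7 G=4 C=5): 3' end GGC has 3 G/C ✓; length 20 ✓; GC 9/20 = 45.0%, outside 45.2–56.3% ✗ — fails.
Primer C (22 nt, A=2 T=6 G=8 C=6): 3' end CGC has 3 G/C ✓; length 22, outside 19–21 ✗; GC 14/22 = 63.6%, outside 45.2–56.3% ✗ — fails.
Primer D (18 nt, A=4 T=4 G=6 C=4): 3' end TAC has 1 G/C ✓; length 18, outside 19–21 ✗; GC 10/18 = 55.6% ✓ — fails.

Primer A only.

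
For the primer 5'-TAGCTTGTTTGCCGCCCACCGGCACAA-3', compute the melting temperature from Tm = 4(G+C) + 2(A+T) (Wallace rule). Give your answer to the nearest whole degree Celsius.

Base counts: A=5, T=6, G=6, C=10 (length 27).
Tm = 2·(5+6) + 4·(6+10) = 2·11 + 4·16 = 22 + 64 = 86°C.

86°C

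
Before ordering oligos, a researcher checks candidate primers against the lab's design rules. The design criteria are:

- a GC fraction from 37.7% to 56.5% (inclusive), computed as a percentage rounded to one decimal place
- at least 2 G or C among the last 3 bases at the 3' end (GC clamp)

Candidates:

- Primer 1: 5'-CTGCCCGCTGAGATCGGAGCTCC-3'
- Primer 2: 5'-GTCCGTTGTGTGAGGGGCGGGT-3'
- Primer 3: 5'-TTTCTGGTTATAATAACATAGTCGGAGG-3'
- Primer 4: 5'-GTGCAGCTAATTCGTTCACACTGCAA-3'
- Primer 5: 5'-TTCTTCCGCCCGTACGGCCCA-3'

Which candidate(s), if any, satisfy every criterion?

Primer 1 (23 nt, A=3 T=4 G=7 C=9): GC 16/23 = 69.6%, outside 37.7–56.5% ✗; 3' end TCC has 2 G/C ✓ — fails.
Primer 2 (22 nt, A=1 T=6 G=12 C=3): GC 15/22 = 68.2%, outside 37.7–56.5% ✗; 3' end GGT has 2 G/C ✓ — fails.
Primer 3 (28 nt, A=8 T=10 G=7 C=3): GC 10/28 = 35.7%, outside 37.7–56.5% ✗; 3' end AGG has 2 G/C ✓ — fails.
Primer 4 (26 nt, A=7 T=7 G=5 C=7): GC 12/26 = 46.2% ✓; 3' end CAA has 1 G/C, need ≥2 ✗ — fails.
Primer 5 (21 nt, A=2 T=5 G=4 C=10): GC 14/21 = 66.7%, outside 37.7–56.5% ✗; 3' end CCA has 2 G/C ✓ — fails.

None of the candidates satisfy all criteria.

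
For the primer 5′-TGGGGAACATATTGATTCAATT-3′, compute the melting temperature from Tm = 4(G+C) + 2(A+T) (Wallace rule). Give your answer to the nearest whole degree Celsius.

58°C

Base counts: A=7, T=8, G=5, C=2 (length 22).
Tm = 2·(7+8) + 4·(5+2) = 2·15 + 4·7 = 30 + 28 = 58°C.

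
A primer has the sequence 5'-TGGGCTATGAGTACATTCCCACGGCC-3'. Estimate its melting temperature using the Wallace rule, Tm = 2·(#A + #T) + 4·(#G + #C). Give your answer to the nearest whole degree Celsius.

82°C

Base counts: A=5, T=6, G=7, C=8 (length 26).
Tm = 2·(5+6) + 4·(7+8) = 2·11 + 4·15 = 22 + 60 = 82°C.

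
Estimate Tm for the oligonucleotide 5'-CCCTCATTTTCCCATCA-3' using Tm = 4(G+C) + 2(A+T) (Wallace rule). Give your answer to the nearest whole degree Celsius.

Base counts: A=3, T=6, G=0, C=8 (length 17).
Tm = 2·(3+6) + 4·(0+8) = 2·9 + 4·8 = 18 + 32 = 50°C.

50°C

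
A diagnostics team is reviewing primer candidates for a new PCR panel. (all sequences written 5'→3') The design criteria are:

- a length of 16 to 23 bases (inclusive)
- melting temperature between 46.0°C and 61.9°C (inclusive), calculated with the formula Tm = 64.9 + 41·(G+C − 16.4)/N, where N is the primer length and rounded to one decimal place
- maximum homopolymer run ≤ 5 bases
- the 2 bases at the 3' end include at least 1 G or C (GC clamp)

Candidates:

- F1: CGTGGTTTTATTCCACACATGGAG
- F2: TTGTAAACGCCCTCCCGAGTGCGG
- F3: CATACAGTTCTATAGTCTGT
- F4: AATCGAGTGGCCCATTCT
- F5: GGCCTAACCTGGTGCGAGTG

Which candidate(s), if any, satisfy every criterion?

F4 and F5.

F1 (24 nt, A=5 T=8 G=6 C=5): length 24, outside 16–23 ✗; Tm = 64.9 + 41·(11 − 16.4)/24 = 55.7°C ✓; longest run = 4 ✓; 3' end AG has 1 G/C ✓ — fails.
F2 (24 nt, A=4 T=5 G=7 C=8): length 24, outside 16–23 ✗; Tm = 64.9 + 41·(15 − 16.4)/24 = 62.5°C, outside 46.0–61.9°C ✗; longest run = 3 ✓; 3' end GG has 2 G/C ✓ — fails.
F3 (20 nt, A=5 T=8 G=3 C=4): length 20 ✓; Tm = 64.9 + 41·(7 − 16.4)/20 = 45.6°C, outside 46.0–61.9°C ✗; longest run = 2 ✓; 3' end GT has 1 G/C ✓ — fails.
F4 (18 nt, A=4 T=5 G=4 C=5): length 18 ✓; Tm = 64.9 + 41·(9 − 16.4)/18 = 48.0°C ✓; longest run = 3 ✓; 3' end CT has 1 G/C ✓ — passes.
F5 (20 nt, A=3 T=4 G=8 C=5): length 20 ✓; Tm = 64.9 + 41·(13 − 16.4)/20 = 57.9°C ✓; longest run = 2 ✓; 3' end TG has 1 G/C ✓ — passes.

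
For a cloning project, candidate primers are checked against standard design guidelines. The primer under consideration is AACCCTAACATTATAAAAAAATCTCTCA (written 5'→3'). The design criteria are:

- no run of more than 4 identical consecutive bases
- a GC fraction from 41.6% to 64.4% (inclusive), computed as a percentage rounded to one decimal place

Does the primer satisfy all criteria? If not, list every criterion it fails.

Fails: homopolymer run, GC content.

Base counts: A=14, T=7, G=0, C=7 (length 28).
homopolymer run: longest run = 7, exceeds 4 ✗
GC content: GC 7/28 = 25.0%, outside 41.6–64.4% ✗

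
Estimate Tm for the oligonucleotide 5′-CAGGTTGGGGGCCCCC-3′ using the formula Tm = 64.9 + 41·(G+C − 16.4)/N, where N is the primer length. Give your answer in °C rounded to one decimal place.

Base counts: A=1, T=2, G=7, C=6; G+C = 13, N = 16.
Tm = 64.9 + 41·(13 − 16.4)/16 = 64.9 + -139.40/16 = 56.2°C.

56.2°C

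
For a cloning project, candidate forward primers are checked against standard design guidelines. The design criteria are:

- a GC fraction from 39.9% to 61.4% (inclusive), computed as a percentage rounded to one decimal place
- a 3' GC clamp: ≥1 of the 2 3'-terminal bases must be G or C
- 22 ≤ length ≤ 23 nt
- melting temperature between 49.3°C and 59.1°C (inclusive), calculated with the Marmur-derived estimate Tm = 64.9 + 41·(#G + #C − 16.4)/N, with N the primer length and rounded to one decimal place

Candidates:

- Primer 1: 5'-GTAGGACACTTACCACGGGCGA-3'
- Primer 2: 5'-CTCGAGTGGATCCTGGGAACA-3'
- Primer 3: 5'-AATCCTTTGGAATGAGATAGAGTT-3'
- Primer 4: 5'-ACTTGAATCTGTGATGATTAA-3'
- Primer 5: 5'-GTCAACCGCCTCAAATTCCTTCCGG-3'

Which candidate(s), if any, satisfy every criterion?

Primer 1 (22 nt, A=6 T=3 G=7 C=6): GC 13/22 = 59.1% ✓; 3' end GA has 1 G/C ✓; length 22 ✓; Tm = 64.9 + 41·(13 − 16.4)/22 = 58.6°C ✓ — passes.
Primer 2 (21 nt, A=5 T=4 G=7 C=5): GC 12/21 = 57.1% ✓; 3' end CA has 1 G/C ✓; length 21, outside 22–23 ✗; Tm = 64.9 + 41·(12 − 16.4)/21 = 56.3°C ✓ — fails.
Primer 3 (24 nt, A=8 T=8 G=6 C=2): GC 8/24 = 33.3%, outside 39.9–61.4% ✗; 3' end TT has 0 G/C, need ≥1 ✗; length 24, outside 22–23 ✗; Tm = 64.9 + 41·(8 − 16.4)/24 = 50.6°C ✓ — fails.
Primer 4 (21 nt, A=7 T=8 G=4 C=2): GC 6/21 = 28.6%, outside 39.9–61.4% ✗; 3' end AA has 0 G/C, need ≥1 ✗; length 21, outside 22–23 ✗; Tm = 64.9 + 41·(6 − 16.4)/21 = 44.6°C, outside 49.3–59.1°C ✗ — fails.
Primer 5 (25 nt, A=5 T=6 G=4 C=10): GC 14/25 = 56.0% ✓; 3' end GG has 2 G/C ✓; length 25, outside 22–23 ✗; Tm = 64.9 + 41·(14 − 16.4)/25 = 61.0°C, outside 49.3–59.1°C ✗ — fails.

Primer 1 only.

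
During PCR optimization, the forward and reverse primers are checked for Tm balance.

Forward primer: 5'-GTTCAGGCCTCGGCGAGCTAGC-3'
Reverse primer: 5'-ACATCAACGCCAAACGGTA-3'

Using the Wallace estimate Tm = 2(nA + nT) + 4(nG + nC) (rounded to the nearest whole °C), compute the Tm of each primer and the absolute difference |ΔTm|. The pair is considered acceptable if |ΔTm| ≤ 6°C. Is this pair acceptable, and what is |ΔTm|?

Forward: A=3 T=4 G=8 C=7 → Tm = 2·7 + 4·15 = 74°C.
Reverse: A=8 T=2 G=3 C=6 → Tm = 2·10 + 4·9 = 56°C.
|ΔTm| = |74 − 56| = 18°C, > 6°C.

|ΔTm| = 18°C; the pair is not acceptable.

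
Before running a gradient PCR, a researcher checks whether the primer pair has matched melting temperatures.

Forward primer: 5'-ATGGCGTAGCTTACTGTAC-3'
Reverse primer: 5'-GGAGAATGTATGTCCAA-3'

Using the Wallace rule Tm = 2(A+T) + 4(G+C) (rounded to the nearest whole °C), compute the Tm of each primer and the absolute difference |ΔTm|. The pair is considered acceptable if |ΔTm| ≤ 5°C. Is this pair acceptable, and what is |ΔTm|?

Forward: A=4 T=6 G=5 C=4 → Tm = 2·10 + 4·9 = 56°C.
Reverse: A=6 T=4 G=5 C=2 → Tm = 2·10 + 4·7 = 48°C.
|ΔTm| = |56 − 48| = 8°C, > 5°C.

|ΔTm| = 8°C; the pair is not acceptable.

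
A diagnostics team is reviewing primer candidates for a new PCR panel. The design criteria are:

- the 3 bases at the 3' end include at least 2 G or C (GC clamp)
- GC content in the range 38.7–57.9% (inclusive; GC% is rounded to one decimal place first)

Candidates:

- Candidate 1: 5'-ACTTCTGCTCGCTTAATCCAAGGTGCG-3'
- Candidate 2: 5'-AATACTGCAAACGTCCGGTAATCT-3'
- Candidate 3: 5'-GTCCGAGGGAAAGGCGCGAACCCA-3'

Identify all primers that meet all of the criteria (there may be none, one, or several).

Candidate 1 (27 nt, A=5 T=8 G=6 C=8): 3' end GCG has 3 G/C ✓; GC 14/27 = 51.9% ✓ — passes.
Candidate 2 (24 nt, A=8 T=6 G=4 C=6): 3' end TCT has 1 G/C, need ≥2 ✗; GC 10/24 = 41.7% ✓ — fails.
Candidate 3 (24 nt, A=7 T=1 G=9 C=7): 3' end CCA has 2 G/C ✓; GC 16/24 = 66.7%, outside 38.7–57.9% ✗ — fails.

Candidate 1 only.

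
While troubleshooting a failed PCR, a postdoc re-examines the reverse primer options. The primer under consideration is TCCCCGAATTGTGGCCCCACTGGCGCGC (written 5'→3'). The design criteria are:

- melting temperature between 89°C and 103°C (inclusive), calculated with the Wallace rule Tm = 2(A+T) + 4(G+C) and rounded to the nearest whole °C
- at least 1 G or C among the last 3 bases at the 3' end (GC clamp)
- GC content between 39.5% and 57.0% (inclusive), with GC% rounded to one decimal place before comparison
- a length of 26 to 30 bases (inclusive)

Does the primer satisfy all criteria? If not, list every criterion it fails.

Fails: GC content.

Base counts: A=3, T=5, G=8, C=12 (length 28).
Tm: Tm = 2·8 + 4·20 = 96°C ✓
GC clamp: 3' end CGC has 3 G/C ✓
GC content: GC 20/28 = 71.4%, outside 39.5–57.0% ✗
length: length 28 ✓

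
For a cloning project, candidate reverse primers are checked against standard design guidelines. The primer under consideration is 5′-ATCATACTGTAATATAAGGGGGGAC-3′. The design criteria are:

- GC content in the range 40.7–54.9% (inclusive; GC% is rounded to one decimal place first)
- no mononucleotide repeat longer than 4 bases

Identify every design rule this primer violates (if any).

Base counts: A=9, T=6, G=7, C=3 (length 25).
GC content: GC 10/25 = 40.0%, outside 40.7–54.9% ✗
homopolymer run: longest run = 6, exceeds 4 ✗

Fails: GC content, homopolymer run.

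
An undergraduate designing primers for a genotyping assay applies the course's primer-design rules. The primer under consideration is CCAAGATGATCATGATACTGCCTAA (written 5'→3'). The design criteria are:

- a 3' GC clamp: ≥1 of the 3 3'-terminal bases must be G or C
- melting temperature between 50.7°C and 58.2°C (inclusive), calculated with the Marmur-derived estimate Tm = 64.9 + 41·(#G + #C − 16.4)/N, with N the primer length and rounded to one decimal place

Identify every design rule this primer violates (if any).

Base counts: A=9, T=6, G=4, C=6 (length 25).
GC clamp: 3' end TAA has 0 G/C, need ≥1 ✗
Tm: Tm = 64.9 + 41·(10 − 16.4)/25 = 54.4°C ✓

Fails: GC clamp.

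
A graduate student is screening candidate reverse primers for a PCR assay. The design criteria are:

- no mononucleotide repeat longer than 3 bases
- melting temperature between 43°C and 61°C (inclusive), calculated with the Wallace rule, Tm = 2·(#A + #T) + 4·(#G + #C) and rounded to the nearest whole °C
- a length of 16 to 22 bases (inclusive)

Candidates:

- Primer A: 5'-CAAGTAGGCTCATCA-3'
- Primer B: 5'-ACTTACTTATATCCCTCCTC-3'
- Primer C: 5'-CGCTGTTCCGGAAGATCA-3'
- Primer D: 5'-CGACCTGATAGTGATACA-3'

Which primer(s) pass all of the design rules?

Primer A (15 nt, A=5 T=3 G=3 C=4): longest run = 2 ✓; Tm = 2·8 + 4·7 = 44°C ✓; length 15, outside 16–22 ✗ — fails.
Primer B (20 nt, A=4 T=8 G=0 C=8): longest run = 3 ✓; Tm = 2·12 + 4·8 = 56°C ✓; length 20 ✓ — passes.
Primer C (18 nt, A=4 T=4 G=5 C=5): longest run = 2 ✓; Tm = 2·8 + 4·10 = 56°C ✓; length 18 ✓ — passes.
Primer D (18 nt, A=6 T=4 G=4 C=4): longest run = 2 ✓; Tm = 2·10 + 4·8 = 52°C ✓; length 18 ✓ — passes.

Primer B, Primer C and Primer D.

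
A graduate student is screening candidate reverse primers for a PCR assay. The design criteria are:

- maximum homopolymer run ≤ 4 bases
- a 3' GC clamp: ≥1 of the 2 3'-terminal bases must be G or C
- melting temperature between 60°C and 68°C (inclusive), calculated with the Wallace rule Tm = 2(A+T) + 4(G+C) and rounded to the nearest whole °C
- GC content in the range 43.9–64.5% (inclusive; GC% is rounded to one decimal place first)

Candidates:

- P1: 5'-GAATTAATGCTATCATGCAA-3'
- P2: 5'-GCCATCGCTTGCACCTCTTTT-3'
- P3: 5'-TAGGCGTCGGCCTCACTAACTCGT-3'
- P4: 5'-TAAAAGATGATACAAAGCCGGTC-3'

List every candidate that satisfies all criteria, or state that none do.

P1 (20 nt, A=8 T=6 G=3 C=3): longest run = 2 ✓; 3' end AA has 0 G/C, need ≥1 ✗; Tm = 2·14 + 4·6 = 52°C, outside 60–68°C ✗; GC 6/20 = 30.0%, outside 43.9–64.5% ✗ — fails.
P2 (21 nt, A=2 T=8 G=3 C=8): longest run = 4 ✓; 3' end TT has 0 G/C, need ≥1 ✗; Tm = 2·10 + 4·11 = 64°C ✓; GC 11/21 = 52.4% ✓ — fails.
P3 (24 nt, A=4 T=6 G=6 C=8): longest run = 2 ✓; 3' end GT has 1 G/C ✓; Tm = 2·10 + 4·14 = 76°C, outside 60–68°C ✗; GC 14/24 = 58.3% ✓ — fails.
P4 (23 nt, A=10 T=4 G=5 C=4): longest run = 4 ✓; 3' end TC has 1 G/C ✓; Tm = 2·14 + 4·9 = 64°C ✓; GC 9/23 = 39.1%, outside 43.9–64.5% ✗ — fails.

None of the candidates satisfy all criteria.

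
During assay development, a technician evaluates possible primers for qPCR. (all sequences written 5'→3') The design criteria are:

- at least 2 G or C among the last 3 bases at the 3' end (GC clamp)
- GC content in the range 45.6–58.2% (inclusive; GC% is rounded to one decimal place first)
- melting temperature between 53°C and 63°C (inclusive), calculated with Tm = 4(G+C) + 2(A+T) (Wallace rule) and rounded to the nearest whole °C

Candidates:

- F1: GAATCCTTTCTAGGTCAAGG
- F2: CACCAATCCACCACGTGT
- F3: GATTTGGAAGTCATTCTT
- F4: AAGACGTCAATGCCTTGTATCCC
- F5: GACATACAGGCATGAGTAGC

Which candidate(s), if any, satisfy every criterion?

F5 only.

F1 (20 nt, A=5 T=6 G=5 C=4): 3' end AGG has 2 G/C ✓; GC 9/20 = 45.0%, outside 45.6–58.2% ✗; Tm = 2·11 + 4·9 = 58°C ✓ — fails.
F2 (18 nt, A=5 T=3 G=2 C=8): 3' end TGT has 1 G/C, need ≥2 ✗; GC 10/18 = 55.6% ✓; Tm = 2·8 + 4·10 = 56°C ✓ — fails.
F3 (18 nt, A=4 T=8 G=4 C=2): 3' end CTT has 1 G/C, need ≥2 ✗; GC 6/18 = 33.3%, outside 45.6–58.2% ✗; Tm = 2·12 + 4·6 = 48°C, outside 53–63°C ✗ — fails.
F4 (23 nt, A=6 T=6 G=4 C=7): 3' end CCC has 3 G/C ✓; GC 11/23 = 47.8% ✓; Tm = 2·12 + 4·11 = 68°C, outside 53–63°C ✗ — fails.
F5 (20 nt, A=7 T=3 G=6 C=4): 3' end AGC has 2 G/C ✓; GC 10/20 = 50.0% ✓; Tm = 2·10 + 4·10 = 60°C ✓ — passes.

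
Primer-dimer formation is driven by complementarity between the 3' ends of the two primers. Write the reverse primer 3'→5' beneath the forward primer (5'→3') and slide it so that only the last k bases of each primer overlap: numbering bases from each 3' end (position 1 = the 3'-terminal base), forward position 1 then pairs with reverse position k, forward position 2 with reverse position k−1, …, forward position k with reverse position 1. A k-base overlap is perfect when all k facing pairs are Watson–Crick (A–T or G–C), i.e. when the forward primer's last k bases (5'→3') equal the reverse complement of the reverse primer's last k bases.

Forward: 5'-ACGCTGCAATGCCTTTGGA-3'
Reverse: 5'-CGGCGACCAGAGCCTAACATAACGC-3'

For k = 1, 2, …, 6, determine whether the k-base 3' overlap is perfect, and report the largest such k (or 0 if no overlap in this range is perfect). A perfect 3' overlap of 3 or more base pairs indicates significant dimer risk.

Last 6 bases (5'→3') — forward …TTTGGA, reverse …TAACGC.
Reverse complement of the reverse primer's last 6 bases: GCGTTA; its first k bases are the reverse complement of the reverse primer's last k bases, so a perfect k-base overlap needs the forward primer's last k bases to equal them.
Comparing (forward last k vs required): k=1: A vs G ✗; k=2: GA vs GC ✗; k=3: GGA vs GCG ✗; k=4: TGGA vs GCGT ✗; k=5: TTGGA vs GCGTT ✗; k=6: TTTGGA vs GCGTTA ✗.
No overlap length from 1 to 6 is perfect, so the longest perfect 3' overlap is 0.

Longest perfect overlap: 0 complementary base pairs; below the dimer-risk threshold (threshold 3).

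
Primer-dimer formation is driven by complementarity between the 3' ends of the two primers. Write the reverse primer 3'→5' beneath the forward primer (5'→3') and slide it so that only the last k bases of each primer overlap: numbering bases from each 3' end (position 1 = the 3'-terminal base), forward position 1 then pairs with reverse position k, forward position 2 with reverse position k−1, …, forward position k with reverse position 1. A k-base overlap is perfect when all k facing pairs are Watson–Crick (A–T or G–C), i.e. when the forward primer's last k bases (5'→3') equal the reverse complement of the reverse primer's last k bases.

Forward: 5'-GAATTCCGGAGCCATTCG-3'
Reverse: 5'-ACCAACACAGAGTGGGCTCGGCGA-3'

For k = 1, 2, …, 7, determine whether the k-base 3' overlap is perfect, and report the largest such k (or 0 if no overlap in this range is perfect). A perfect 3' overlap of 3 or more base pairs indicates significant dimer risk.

Longest perfect overlap: 3 complementary base pairs; significant dimer risk (threshold 3).

Last 7 bases (5'→3') — forward …CCATTCG, reverse …TCGGCGA.
Reverse complement of the reverse primer's last 7 bases: TCGCCGA; its first k bases are the reverse complement of the reverse primer's last k bases, so a perfect k-base overlap needs the forward primer's last k bases to equal them.
Comparing (forward last k vs required): k=1: G vs T ✗; k=2: CG vs TC ✗; k=3: TCG vs TCG ✓; k=4: TTCG vs TCGC ✗; k=5: ATTCG vs TCGCC ✗; k=6: CATTCG vs TCGCCG ✗; k=7: CCATTCG vs TCGCCGA ✗.
Only k = 3 is perfect, so the longest perfect 3' overlap is 3.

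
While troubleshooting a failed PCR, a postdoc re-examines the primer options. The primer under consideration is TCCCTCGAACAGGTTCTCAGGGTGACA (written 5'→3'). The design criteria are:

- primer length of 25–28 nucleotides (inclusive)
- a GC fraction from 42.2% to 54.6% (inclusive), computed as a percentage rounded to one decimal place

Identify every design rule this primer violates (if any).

Fails: GC content.

Base counts: A=6, T=6, G=7, C=8 (length 27).
length: length 27 ✓
GC content: GC 15/27 = 55.6%, outside 42.2–54.6% ✗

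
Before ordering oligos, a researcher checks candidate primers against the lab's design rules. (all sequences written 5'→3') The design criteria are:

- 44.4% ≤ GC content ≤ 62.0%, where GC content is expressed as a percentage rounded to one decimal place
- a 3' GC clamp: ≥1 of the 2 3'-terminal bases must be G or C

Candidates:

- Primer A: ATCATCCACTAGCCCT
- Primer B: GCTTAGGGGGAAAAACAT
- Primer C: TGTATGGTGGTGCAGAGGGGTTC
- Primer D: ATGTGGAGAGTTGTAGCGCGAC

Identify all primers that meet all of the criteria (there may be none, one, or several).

Primer A, Primer C and Primer D.

Primer A (16 nt, A=4 T=4 G=1 C=7): GC 8/16 = 50.0% ✓; 3' end CT has 1 G/C ✓ — passes.
Primer B (18 nt, A=7 T=3 G=6 C=2): GC 8/18 = 44.4% ✓; 3' end AT has 0 G/C, need ≥1 ✗ — fails.
Primer C (23 nt, A=3 T=7 G=11 C=2): GC 13/23 = 56.5% ✓; 3' end TC has 1 G/C ✓ — passes.
Primer D (22 nt, A=5 T=5 G=9 C=3): GC 12/22 = 54.5% ✓; 3' end AC has 1 G/C ✓ — passes.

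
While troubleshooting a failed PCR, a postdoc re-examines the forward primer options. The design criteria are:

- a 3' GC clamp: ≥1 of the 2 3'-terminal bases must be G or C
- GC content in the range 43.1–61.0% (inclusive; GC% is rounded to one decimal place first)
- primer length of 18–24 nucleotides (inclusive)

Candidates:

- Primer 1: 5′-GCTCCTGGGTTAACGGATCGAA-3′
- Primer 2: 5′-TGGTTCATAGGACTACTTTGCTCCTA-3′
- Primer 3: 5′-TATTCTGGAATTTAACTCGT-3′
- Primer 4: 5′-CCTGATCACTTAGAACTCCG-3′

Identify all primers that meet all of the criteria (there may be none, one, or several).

Primer 1 (22 nt, A=5 T=5 G=7 C=5): 3' end AA has 0 G/C, need ≥1 ✗; GC 12/22 = 54.5% ✓; length 22 ✓ — fails.
Primer 2 (26 nt, A=5 T=10 G=5 C=6): 3' end TA has 0 G/C, need ≥1 ✗; GC 11/26 = 42.3%, outside 43.1–61.0% ✗; length 26, outside 18–24 ✗ — fails.
Primer 3 (20 nt, A=5 T=9 G=3 C=3): 3' end GT has 1 G/C ✓; GC 6/20 = 30.0%, outside 43.1–61.0% ✗; length 20 ✓ — fails.
Primer 4 (20 nt, A=5 T=5 G=3 C=7): 3' end CG has 2 G/C ✓; GC 10/20 = 50.0% ✓; length 20 ✓ — passes.

Primer 4 only.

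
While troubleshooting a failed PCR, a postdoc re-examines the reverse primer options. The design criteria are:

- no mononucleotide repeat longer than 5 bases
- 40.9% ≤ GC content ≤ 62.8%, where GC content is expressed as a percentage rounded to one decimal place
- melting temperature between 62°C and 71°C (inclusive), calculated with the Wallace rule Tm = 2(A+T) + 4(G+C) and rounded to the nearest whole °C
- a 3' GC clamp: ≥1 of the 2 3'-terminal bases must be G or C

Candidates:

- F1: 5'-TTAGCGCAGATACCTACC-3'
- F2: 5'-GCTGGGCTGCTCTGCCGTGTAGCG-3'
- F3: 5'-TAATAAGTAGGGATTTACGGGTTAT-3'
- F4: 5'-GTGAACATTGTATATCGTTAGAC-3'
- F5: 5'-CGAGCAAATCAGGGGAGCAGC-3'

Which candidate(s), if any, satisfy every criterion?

F5 only.

F1 (18 nt, A=5 T=4 G=3 C=6): longest run = 2 ✓; GC 9/18 = 50.0% ✓; Tm = 2·9 + 4·9 = 54°C, outside 62–71°C ✗; 3' end CC has 2 G/C ✓ — fails.
F2 (24 nt, A=1 T=6 G=10 C=7): longest run = 3 ✓; GC 17/24 = 70.8%, outside 40.9–62.8% ✗; Tm = 2·7 + 4·17 = 82°C, outside 62–71°C ✗; 3' end CG has 2 G/C ✓ — fails.
F3 (25 nt, A=8 T=9 G=7 C=1): longest run = 3 ✓; GC 8/25 = 32.0%, outside 40.9–62.8% ✗; Tm = 2·17 + 4·8 = 66°C ✓; 3' end AT has 0 G/C, need ≥1 ✗ — fails.
F4 (23 nt, A=7 T=8 G=5 C=3): longest run = 2 ✓; GC 8/23 = 34.8%, outside 40.9–62.8% ✗; Tm = 2·15 + 4·8 = 62°C ✓; 3' end AC has 1 G/C ✓ — fails.
F5 (21 nt, A=7 T=1 G=8 C=5): longest run = 4 ✓; GC 13/21 = 61.9% ✓; Tm = 2·8 + 4·13 = 68°C ✓; 3' end GC has 2 G/C ✓ — passes.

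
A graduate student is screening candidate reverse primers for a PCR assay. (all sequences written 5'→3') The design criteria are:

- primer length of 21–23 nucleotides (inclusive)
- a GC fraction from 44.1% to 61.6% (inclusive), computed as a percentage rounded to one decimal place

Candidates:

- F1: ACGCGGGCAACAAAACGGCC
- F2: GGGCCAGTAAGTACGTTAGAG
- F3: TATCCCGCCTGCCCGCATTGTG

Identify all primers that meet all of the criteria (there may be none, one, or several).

F1 (20 nt, A=7 T=0 G=6 C=7): length 20, outside 21–23 ✗; GC 13/20 = 65.0%, outside 44.1–61.6% ✗ — fails.
F2 (21 nt, A=6 T=4 G=8 C=3): length 21 ✓; GC 11/21 = 52.4% ✓ — passes.
F3 (22 nt, A=2 T=6 G=5 C=9): length 22 ✓; GC 14/22 = 63.6%, outside 44.1–61.6% ✗ — fails.

F2 only.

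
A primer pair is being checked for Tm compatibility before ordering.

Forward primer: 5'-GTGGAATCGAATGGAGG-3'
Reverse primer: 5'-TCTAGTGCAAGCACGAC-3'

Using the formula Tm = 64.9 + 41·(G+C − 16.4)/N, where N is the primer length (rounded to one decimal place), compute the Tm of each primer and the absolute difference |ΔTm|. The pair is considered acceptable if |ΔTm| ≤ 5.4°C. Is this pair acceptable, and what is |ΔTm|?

Forward: G+C = 9, N = 17 → Tm = 64.9 + 41·(9 − 16.4)/17 = 47.1°C.
Reverse: G+C = 9, N = 17 → Tm = 64.9 + 41·(9 − 16.4)/17 = 47.1°C.
|ΔTm| = |47.1 − 47.1| = 0.0°C, ≤ 5.4°C.

|ΔTm| = 0.0°C; the pair is acceptable.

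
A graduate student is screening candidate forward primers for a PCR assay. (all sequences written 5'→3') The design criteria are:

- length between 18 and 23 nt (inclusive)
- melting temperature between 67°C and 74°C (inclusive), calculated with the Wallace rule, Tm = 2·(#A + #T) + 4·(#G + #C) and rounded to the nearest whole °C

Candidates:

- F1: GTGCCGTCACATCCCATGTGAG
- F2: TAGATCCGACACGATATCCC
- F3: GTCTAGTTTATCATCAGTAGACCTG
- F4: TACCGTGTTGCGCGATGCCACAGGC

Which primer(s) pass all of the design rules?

F1 only.

F1 (22 nt, A=4 T=5 G=6 C=7): length 22 ✓; Tm = 2·9 + 4·13 = 70°C ✓ — passes.
F2 (20 nt, A=6 T=4 G=3 C=7): length 20 ✓; Tm = 2·10 + 4·10 = 60°C, outside 67–74°C ✗ — fails.
F3 (25 nt, A=6 T=9 G=5 C=5): length 25, outside 18–23 ✗; Tm = 2·15 + 4·10 = 70°C ✓ — fails.
F4 (25 nt, A=4 T=5 G=8 C=8): length 25, outside 18–23 ✗; Tm = 2·9 + 4·16 = 82°C, outside 67–74°C ✗ — fails.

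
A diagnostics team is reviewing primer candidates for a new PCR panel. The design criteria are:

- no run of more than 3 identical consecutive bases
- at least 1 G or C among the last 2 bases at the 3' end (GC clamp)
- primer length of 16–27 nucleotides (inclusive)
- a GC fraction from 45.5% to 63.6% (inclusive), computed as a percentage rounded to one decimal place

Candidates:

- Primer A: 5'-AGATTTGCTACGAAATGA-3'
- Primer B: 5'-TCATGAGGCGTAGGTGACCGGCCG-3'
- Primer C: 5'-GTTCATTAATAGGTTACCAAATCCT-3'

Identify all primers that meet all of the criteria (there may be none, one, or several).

None of the candidates satisfy all criteria.

Primer A (18 nt, A=7 T=5 G=4 C=2): longest run = 3 ✓; 3' end GA has 1 G/C ✓; length 18 ✓; GC 6/18 = 33.3%, outside 45.5–63.6% ✗ — fails.
Primer B (24 nt, A=4 T=4 G=10 C=6): longest run = 2 ✓; 3' end CG has 2 G/C ✓; length 24 ✓; GC 16/24 = 66.7%, outside 45.5–63.6% ✗ — fails.
Primer C (25 nt, A=8 T=9 G=3 C=5): longest run = 3 ✓; 3' end CT has 1 G/C ✓; length 25 ✓; GC 8/25 = 32.0%, outside 45.5–63.6% ✗ — fails.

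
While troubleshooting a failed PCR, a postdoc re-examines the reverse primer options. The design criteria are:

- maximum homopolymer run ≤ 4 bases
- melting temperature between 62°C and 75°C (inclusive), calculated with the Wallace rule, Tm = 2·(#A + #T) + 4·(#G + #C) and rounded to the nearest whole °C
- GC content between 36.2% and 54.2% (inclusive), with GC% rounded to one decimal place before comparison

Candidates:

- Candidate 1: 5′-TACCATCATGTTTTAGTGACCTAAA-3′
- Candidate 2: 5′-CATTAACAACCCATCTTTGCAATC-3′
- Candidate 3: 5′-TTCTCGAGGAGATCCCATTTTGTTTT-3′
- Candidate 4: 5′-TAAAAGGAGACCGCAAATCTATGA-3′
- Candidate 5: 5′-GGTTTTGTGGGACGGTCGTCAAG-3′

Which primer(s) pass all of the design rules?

Candidate 1 (25 nt, A=8 T=9 G=3 C=5): longest run = 4 ✓; Tm = 2·17 + 4·8 = 66°C ✓; GC 8/25 = 32.0%, outside 36.2–54.2% ✗ — fails.
Candidate 2 (24 nt, A=8 T=7 G=1 C=8): longest run = 3 ✓; Tm = 2·15 + 4·9 = 66°C ✓; GC 9/24 = 37.5% ✓ — passes.
Candidate 3 (26 nt, A=4 T=12 G=5 C=5): longest run = 4 ✓; Tm = 2·16 + 4·10 = 72°C ✓; GC 10/26 = 38.5% ✓ — passes.
Candidate 4 (24 nt, A=11 T=4 G=5 C=4): longest run = 4 ✓; Tm = 2·15 + 4·9 = 66°C ✓; GC 9/24 = 37.5% ✓ — passes.
Candidate 5 (23 nt, A=3 T=7 G=10 C=3): longest run = 4 ✓; Tm = 2·10 + 4·13 = 72°C ✓; GC 13/23 = 56.5%, outside 36.2–54.2% ✗ — fails.

Candidate 2, Candidate 3 and Candidate 4.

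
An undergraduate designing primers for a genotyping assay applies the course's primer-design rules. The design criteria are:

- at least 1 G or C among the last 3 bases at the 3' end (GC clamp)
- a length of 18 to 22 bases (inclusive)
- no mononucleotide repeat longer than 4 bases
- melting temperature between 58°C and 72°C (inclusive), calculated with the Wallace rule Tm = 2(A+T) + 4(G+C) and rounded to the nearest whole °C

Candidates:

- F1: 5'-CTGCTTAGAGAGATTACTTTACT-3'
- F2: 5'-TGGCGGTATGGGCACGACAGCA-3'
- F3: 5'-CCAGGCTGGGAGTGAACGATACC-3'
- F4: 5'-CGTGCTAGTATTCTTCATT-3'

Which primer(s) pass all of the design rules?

F2 only.

F1 (23 nt, A=6 T=9 G=4 C=4): 3' end ACT has 1 G/C ✓; length 23, outside 18–22 ✗; longest run = 3 ✓; Tm = 2·15 + 4·8 = 62°C ✓ — fails.
F2 (22 nt, A=5 T=3 G=9 C=5): 3' end GCA has 2 G/C ✓; length 22 ✓; longest run = 3 ✓; Tm = 2·8 + 4·14 = 72°C ✓ — passes.
F3 (23 nt, A=6 T=3 G=8 C=6): 3' end ACC has 2 G/C ✓; length 23, outside 18–22 ✗; longest run = 3 ✓; Tm = 2·9 + 4·14 = 74°C, outside 58–72°C ✗ — fails.
F4 (19 nt, A=3 T=9 G=3 C=4): 3' end ATT has 0 G/C, need ≥1 ✗; length 19 ✓; longest run = 2 ✓; Tm = 2·12 + 4·7 = 52°C, outside 58–72°C ✗ — fails.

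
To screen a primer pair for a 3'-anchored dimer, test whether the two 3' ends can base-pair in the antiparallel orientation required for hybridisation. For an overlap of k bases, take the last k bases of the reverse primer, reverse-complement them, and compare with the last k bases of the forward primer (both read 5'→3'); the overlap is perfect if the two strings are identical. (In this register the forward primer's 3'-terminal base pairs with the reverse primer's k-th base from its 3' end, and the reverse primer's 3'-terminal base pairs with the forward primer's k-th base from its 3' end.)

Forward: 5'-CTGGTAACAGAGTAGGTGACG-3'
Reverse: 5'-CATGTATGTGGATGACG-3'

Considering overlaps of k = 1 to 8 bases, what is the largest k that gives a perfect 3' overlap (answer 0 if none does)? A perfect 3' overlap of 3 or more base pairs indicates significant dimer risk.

Longest perfect overlap: 2 complementary base pairs; below the dimer-risk threshold (threshold 3).

Last 8 bases (5'→3') — forward …AGGTGACG, reverse …GGATGACG.
Reverse complement of the reverse primer's last 8 bases: CGTCATCC; its first k bases are the reverse complement of the reverse primer's last k bases, so a perfect k-base overlap needs the forward primer's last k bases to equal them.
Comparing (forward last k vs required): k=1: G vs C ✗; k=2: CG vs CG ✓; k=3: ACG vs CGT ✗; k=4: GACG vs CGTC ✗; k=5: TGACG vs CGTCA ✗; k=6: GTGACG vs CGTCAT ✗; k=7: GGTGACG vs CGTCATC ✗; k=8: AGGTGACG vs CGTCATCC ✗.
Only k = 2 is perfect, so the longest perfect 3' overlap is 2.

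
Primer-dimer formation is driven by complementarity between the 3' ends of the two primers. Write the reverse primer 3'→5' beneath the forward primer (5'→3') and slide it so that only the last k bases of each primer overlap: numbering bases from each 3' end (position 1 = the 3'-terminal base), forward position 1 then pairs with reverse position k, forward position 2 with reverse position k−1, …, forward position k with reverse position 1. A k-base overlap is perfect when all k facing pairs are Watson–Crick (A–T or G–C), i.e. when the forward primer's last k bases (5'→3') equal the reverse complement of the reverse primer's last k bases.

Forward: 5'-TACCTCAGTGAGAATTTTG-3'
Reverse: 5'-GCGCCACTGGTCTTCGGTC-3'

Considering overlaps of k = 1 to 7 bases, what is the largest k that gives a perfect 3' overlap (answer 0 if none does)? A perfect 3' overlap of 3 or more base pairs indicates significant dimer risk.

Longest perfect overlap: 1 complementary base pair; below the dimer-risk threshold (threshold 3).

Last 7 bases (5'→3') — forward …AATTTTG, reverse …TTCGGTC.
Reverse complement of the reverse primer's last 7 bases: GACCGAA; its first k bases are the reverse complement of the reverse primer's last k bases, so a perfect k-base overlap needs the forward primer's last k bases to equal them.
Comparing (forward last k vs required): k=1: G vs G ✓; k=2: TG vs GA ✗; k=3: TTG vs GAC ✗; k=4: TTTG vs GACC ✗; k=5: TTTTG vs GACCG ✗; k=6: ATTTTG vs GACCGA ✗; k=7: AATTTTG vs GACCGAA ✗.
Only k = 1 is perfect, so the longest perfect 3' overlap is 1.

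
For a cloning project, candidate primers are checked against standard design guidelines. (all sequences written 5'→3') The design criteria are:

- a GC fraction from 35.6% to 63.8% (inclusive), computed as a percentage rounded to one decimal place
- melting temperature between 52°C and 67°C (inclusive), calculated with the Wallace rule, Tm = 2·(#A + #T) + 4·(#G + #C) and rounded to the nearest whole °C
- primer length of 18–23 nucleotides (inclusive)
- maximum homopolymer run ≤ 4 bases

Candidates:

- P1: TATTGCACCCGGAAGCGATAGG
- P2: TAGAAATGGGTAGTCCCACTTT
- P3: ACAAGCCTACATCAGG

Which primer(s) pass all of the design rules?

P2 only.

P1 (22 nt, A=6 T=4 G=7 C=5): GC 12/22 = 54.5% ✓; Tm = 2·10 + 4·12 = 68°C, outside 52–67°C ✗; length 22 ✓; longest run = 3 ✓ — fails.
P2 (22 nt, A=6 T=7 G=5 C=4): GC 9/22 = 40.9% ✓; Tm = 2·13 + 4·9 = 62°C ✓; length 22 ✓; longest run = 3 ✓ — passes.
P3 (16 nt, A=6 T=2 G=3 C=5): GC 8/16 = 50.0% ✓; Tm = 2·8 + 4·8 = 48°C, outside 52–67°C ✗; length 16, outside 18–23 ✗; longest run = 2 ✓ — fails.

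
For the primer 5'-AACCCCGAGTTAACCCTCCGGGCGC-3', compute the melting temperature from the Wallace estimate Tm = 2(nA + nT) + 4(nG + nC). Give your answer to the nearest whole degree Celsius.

Base counts: A=5, T=3, G=6, C=11 (length 25).
Tm = 2·(5+3) + 4·(6+11) = 2·8 + 4·17 = 16 + 68 = 84°C.

84°C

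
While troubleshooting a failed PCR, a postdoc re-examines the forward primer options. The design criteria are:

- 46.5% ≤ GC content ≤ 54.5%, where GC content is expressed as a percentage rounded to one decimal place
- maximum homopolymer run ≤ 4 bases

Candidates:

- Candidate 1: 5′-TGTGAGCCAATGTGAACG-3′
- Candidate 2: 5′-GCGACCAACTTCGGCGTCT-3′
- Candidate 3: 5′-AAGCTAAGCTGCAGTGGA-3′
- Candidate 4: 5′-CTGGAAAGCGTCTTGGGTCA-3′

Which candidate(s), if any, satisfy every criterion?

Candidate 1 (18 nt, A=5 T=4 G=6 C=3): GC 9/18 = 50.0% ✓; longest run = 2 ✓ — passes.
Candidate 2 (19 nt, A=3 T=4 G=5 C=7): GC 12/19 = 63.2%, outside 46.5–54.5% ✗; longest run = 2 ✓ — fails.
Candidate 3 (18 nt, A=6 T=3 G=6 C=3): GC 9/18 = 50.0% ✓; longest run = 2 ✓ — passes.
Candidate 4 (20 nt, A=4 T=5 G=7 C=4): GC 11/20 = 55.0%, outside 46.5–54.5% ✗; longest run = 3 ✓ — fails.

Candidate 1 and Candidate 3.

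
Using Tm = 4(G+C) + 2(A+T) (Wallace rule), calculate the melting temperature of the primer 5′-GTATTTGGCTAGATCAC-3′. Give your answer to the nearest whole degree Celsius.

48°C

Base counts: A=4, T=6, G=4, C=3 (length 17).
Tm = 2·(4+6) + 4·(4+3) = 2·10 + 4·7 = 20 + 28 = 48°C.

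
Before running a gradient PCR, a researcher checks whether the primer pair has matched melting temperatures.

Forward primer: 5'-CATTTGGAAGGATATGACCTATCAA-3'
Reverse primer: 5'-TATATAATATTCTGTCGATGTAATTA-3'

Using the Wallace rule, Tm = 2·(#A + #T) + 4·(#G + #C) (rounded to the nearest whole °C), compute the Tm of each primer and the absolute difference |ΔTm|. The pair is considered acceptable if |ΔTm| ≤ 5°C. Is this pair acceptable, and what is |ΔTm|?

|ΔTm| = 6°C; the pair is not acceptable.

Forward: A=9 T=7 G=5 C=4 → Tm = 2·16 + 4·9 = 68°C.
Reverse: A=9 T=12 G=3 C=2 → Tm = 2·21 + 4·5 = 62°C.
|ΔTm| = |68 − 62| = 6°C, > 5°C.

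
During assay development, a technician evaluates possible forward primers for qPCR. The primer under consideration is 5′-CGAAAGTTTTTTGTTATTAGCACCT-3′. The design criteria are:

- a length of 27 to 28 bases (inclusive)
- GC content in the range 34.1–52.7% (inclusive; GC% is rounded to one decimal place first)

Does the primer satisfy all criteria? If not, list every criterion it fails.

Fails: length, GC content.

Base counts: A=6, T=11, G=4, C=4 (length 25).
length: length 25, outside 27–28 ✗
GC content: GC 8/25 = 32.0%, outside 34.1–52.7% ✗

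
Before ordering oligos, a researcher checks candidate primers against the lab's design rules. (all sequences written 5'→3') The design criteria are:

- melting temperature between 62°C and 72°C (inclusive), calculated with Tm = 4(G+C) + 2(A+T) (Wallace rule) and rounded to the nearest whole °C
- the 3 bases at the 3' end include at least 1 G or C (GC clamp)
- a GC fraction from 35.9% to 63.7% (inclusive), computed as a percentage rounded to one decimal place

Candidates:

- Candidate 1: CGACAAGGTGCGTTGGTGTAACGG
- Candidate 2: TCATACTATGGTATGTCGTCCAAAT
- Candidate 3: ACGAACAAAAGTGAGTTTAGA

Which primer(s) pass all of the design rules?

Candidate 1 (24 nt, A=5 T=5 G=10 C=4): Tm = 2·10 + 4·14 = 76°C, outside 62–72°C ✗; 3' end CGG has 3 G/C ✓; GC 14/24 = 58.3% ✓ — fails.
Candidate 2 (25 nt, A=7 T=9 G=4 C=5): Tm = 2·16 + 4·9 = 68°C ✓; 3' end AAT has 0 G/C, need ≥1 ✗; GC 9/25 = 36.0% ✓ — fails.
Candidate 3 (21 nt, A=10 T=4 G=5 C=2): Tm = 2·14 + 4·7 = 56°C, outside 62–72°C ✗; 3' end AGA has 1 G/C ✓; GC 7/21 = 33.3%, outside 35.9–63.7% ✗ — fails.

None of the candidates satisfy all criteria.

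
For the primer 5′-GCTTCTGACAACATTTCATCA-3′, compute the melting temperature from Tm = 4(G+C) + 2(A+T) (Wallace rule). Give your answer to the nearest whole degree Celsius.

Base counts: A=6, T=7, G=2, C=6 (length 21).
Tm = 2·(6+7) + 4·(2+6) = 2·13 + 4·8 = 26 + 32 = 58°C.

58°C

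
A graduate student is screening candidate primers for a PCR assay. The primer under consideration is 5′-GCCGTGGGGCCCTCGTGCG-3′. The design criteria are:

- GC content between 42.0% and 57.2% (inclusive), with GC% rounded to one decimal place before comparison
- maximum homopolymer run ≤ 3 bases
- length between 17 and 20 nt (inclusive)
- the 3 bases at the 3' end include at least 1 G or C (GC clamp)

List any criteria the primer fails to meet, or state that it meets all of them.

Fails: GC content, homopolymer run.

Base counts: A=0, T=3, G=9, C=7 (length 19).
GC content: GC 16/19 = 84.2%, outside 42.0–57.2% ✗
homopolymer run: longest run = 4, exceeds 3 ✗
length: length 19 ✓
GC clamp: 3' end GCG has 3 G/C ✓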